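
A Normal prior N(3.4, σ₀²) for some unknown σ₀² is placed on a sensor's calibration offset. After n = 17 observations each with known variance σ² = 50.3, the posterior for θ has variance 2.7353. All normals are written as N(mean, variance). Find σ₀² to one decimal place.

σ₀² = 36.2

For the Normal–Normal model with known σ², precisions add: τ_n = τ₀ + n/σ².
So 1/σ₀² = 1/2.7353 − 17/50.3 = 0.365591 − 0.337972 = 0.027619.
Hence σ₀² = 1/0.027619 ≈ 36.2.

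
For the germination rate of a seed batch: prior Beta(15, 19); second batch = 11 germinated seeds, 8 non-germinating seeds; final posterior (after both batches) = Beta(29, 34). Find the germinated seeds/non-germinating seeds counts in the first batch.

3 germinated seeds and 7 non-germinating seeds

Sequential conjugate updates are equivalent to a single update on the pooled data, so total successes = posterior α − prior α and total failures = posterior β − prior β.
Total across both batches: 29−15=14 germinated seeds, 34−19=15 non-germinating seeds.
Subtract the second batch: 14−11=3 germinated seeds and 15−8=7 non-germinating seeds.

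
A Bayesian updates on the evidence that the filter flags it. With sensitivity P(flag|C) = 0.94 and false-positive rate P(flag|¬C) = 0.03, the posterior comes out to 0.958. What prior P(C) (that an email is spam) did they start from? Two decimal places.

P(C) = 0.42

Bayes' rule in odds form gives O(C|E) = O(C)·[P(E|C)/P(E|¬C)], hence O(C) = O(C|E)/LR.
Posterior odds = 0.958/(1−0.958) = 22.8095. LR = 0.94/0.03 = 31.3333.
Prior odds = 22.8095/31.3333 = 0.7280, so P(C) = 0.7280/(1+0.7280) ≈ 0.42.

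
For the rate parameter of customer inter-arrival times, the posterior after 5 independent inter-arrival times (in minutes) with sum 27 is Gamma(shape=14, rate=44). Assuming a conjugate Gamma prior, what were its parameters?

Gamma–exponential conjugacy: posterior shape = α + n, posterior rate = β + Σtᵢ.
So α = 14 − 5 = 9 and β = 44 − 27 = 17.

Gamma(shape=9, rate=17)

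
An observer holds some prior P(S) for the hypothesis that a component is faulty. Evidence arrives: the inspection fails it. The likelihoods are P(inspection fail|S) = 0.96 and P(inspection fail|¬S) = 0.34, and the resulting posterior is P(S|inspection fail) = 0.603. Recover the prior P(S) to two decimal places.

In odds form, posterior odds = prior odds × likelihood ratio, so prior odds = posterior odds ÷ LR.
Posterior odds = 0.603/(1−0.603) = 1.5189. LR = 0.96/0.34 = 2.8235.
Prior odds = 1.5189/2.8235 = 0.5379, so P(S) = 0.5379/(1+0.5379) ≈ 0.35.

P(S) = 0.35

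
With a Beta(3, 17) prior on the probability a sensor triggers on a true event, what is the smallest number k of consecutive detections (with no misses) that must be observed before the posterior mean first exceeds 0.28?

k = 4

After k detections and 0 misses the posterior is Beta(3+k, 17), with mean (3+k)/(3+17+k).
Set (3+k)/(20+k) > 0.28 and solve: k > (0.28·20 − 3)/(1 − 0.28) = 3.611.
The smallest integer exceeding 3.611 is 4, and checking k=4: (7)/(24) = 0.2917 > 0.28.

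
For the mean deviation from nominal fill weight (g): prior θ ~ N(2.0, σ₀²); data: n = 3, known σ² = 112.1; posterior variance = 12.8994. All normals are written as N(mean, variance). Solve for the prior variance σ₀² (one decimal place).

Posterior precision equals prior precision plus data precision: 1/σ_n² = 1/σ₀² + n/σ².
So 1/σ₀² = 1/12.8994 − 3/112.1 = 0.077523 − 0.026762 = 0.050761.
Hence σ₀² = 1/0.050761 ≈ 19.7.

σ₀² = 19.7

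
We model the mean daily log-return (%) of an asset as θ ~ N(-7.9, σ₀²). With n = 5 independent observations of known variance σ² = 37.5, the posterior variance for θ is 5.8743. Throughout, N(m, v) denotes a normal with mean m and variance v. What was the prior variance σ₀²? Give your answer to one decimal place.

Posterior precision equals prior precision plus data precision: 1/σ_n² = 1/σ₀² + n/σ².
So 1/σ₀² = 1/5.8743 − 5/37.5 = 0.170233 − 0.133333 = 0.036900.
Hence σ₀² = 1/0.036900 ≈ 27.1.

σ₀² = 27.1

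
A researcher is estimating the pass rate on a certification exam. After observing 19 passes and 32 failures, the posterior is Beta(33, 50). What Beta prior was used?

Beta(14, 18)

Under Beta–binomial conjugacy the posterior parameters are (α+s, β+f).
So α = 33 − 19 = 14 and β = 50 − 32 = 18.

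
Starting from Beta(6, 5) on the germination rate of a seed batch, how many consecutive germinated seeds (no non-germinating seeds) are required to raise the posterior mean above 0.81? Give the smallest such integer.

After k germinated seeds and 0 non-germinating seeds the posterior is Beta(6+k, 5), with mean (6+k)/(6+5+k).
Set (6+k)/(11+k) > 0.81 and solve: k > (0.81·11 − 6)/(1 − 0.81) = 15.316.
The smallest integer exceeding 15.316 is 16.

k = 16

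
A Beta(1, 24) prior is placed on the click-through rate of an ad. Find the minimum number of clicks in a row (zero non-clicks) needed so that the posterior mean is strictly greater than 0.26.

After k clicks and 0 non-clicks the posterior is Beta(1+k, 24), with mean (1+k)/(1+24+k).
Set (1+k)/(25+k) > 0.26 and solve: k > (0.26·25 − 1)/(1 − 0.26) = 7.432.
The smallest integer exceeding 7.432 is 8.

k = 8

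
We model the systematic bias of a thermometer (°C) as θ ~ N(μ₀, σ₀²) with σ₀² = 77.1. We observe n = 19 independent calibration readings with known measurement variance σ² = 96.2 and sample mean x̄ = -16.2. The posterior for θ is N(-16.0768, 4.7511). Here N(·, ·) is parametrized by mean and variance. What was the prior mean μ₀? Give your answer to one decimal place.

μ₀ = -14.2

The posterior mean is a precision-weighted average: μ_n = (τ₀μ₀ + τ_data·x̄)/(τ₀+τ_data), with τ₀=1/σ₀² and τ_data=n/σ².
Here τ₀ = 1/77.1 = 0.012970 and τ_data = 19/96.2 = 0.197505, so τ_n = 0.210475.
Rearranging for μ₀: μ₀ = (μ_n·τ_n − τ_data·x̄)/τ₀ = (-16.0768·0.210475 − 0.197505·-16.2) / 0.012970 = -0.184183/0.012970 ≈ -14.2.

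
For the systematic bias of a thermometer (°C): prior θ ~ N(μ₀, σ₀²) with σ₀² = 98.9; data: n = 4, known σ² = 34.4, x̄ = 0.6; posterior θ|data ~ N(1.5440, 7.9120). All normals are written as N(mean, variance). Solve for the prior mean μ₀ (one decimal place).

The posterior mean is a precision-weighted average: μ_n = (τ₀μ₀ + τ_data·x̄)/(τ₀+τ_data), with τ₀=1/σ₀² and τ_data=n/σ².
Here τ₀ = 1/98.9 = 0.010111 and τ_data = 4/34.4 = 0.116279, so τ_n = 0.126390.
Rearranging for μ₀: μ₀ = (μ_n·τ_n − τ_data·x̄)/τ₀ = (1.5440·0.126390 − 0.116279·0.6) / 0.010111 = 0.125379/0.010111 ≈ 12.4.

μ₀ = 12.4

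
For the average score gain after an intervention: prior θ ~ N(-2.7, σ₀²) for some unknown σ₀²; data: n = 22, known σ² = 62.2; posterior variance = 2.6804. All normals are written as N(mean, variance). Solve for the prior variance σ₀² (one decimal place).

σ₀² = 51.6

Posterior precision equals prior precision plus data precision: 1/σ_n² = 1/σ₀² + n/σ².
So 1/σ₀² = 1/2.6804 − 22/62.2 = 0.373079 − 0.353698 = 0.019381.
Hence σ₀² = 1/0.019381 ≈ 51.6.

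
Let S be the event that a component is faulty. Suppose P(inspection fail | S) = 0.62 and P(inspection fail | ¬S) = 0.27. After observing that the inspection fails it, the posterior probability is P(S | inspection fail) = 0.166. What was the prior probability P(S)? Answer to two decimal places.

P(S) = 0.08

Bayes' rule in odds form gives O(S|E) = O(S)·[P(E|S)/P(E|¬S)], hence O(S) = O(S|E)/LR.
Posterior odds = 0.166/(1−0.166) = 0.1990. LR = 0.62/0.27 = 2.2963.
Prior odds = 0.1990/2.2963 = 0.0867, so P(S) = 0.0867/(1+0.0867) ≈ 0.08.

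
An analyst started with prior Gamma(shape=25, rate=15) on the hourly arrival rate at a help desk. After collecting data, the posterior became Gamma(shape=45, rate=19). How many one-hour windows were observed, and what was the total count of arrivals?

n = 4 one-hour windows with total 20 arrivals

Gamma–Poisson conjugacy: posterior shape = α + Σxᵢ, posterior rate = β + n.
Matching: Σxᵢ = 45 − 25 = 20 and n = 19 − 15 = 4.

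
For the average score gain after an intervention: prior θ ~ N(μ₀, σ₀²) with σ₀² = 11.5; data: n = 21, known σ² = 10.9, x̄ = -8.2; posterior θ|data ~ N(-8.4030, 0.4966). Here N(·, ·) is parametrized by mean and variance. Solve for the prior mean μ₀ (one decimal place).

μ₀ = -12.9

The posterior mean is a precision-weighted average: μ_n = (τ₀μ₀ + τ_data·x̄)/(τ₀+τ_data), with τ₀=1/σ₀² and τ_data=n/σ².
Here τ₀ = 1/11.5 = 0.086957 and τ_data = 21/10.9 = 1.926606, so τ_n = 2.013563.
Rearranging for μ₀: μ₀ = (μ_n·τ_n − τ_data·x̄)/τ₀ = (-8.4030·2.013563 − 1.926606·-8.2) / 0.086957 = -1.121801/0.086957 ≈ -12.9.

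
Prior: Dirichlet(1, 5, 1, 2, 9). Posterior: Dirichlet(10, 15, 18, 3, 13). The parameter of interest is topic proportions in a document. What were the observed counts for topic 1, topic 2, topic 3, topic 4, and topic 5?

For a Dirichlet(α) prior with multinomial counts c, the posterior is Dirichlet(α + c) componentwise.
Counts are posterior − prior componentwise: 10−1=9, 15−5=10, 18−1=17, 3−2=1, 13−9=4.

counts (9, 10, 17, 1, 4)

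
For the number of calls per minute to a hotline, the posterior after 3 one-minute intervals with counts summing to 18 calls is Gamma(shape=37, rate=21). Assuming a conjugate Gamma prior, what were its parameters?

Gamma(shape=19, rate=18)

Gamma–Poisson conjugacy: posterior shape = α + Σxᵢ, posterior rate = β + n.
So α = 37 − 18 = 19 and β = 21 − 3 = 18.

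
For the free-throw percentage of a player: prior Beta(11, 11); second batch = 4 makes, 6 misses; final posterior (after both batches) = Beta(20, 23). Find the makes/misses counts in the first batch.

Because Beta–binomial updating is additive in the counts, the combined data contributed (α_post−α_prior, β_post−β_prior) successes and failures.
Total across both batches: 20−11=9 makes, 23−11=12 misses.
Subtract the second batch: 9−4=5 makes and 12−6=6 misses.

5 makes and 6 misses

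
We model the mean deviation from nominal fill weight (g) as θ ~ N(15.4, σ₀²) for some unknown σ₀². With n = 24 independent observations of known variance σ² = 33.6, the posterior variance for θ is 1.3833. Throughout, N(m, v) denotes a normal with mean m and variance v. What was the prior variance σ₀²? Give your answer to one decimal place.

For the Normal–Normal model with known σ², precisions add: τ_n = τ₀ + n/σ².
So 1/σ₀² = 1/1.3833 − 24/33.6 = 0.722909 − 0.714286 = 0.008623.
Hence σ₀² = 1/0.008623 ≈ 116.0.

σ₀² = 116.0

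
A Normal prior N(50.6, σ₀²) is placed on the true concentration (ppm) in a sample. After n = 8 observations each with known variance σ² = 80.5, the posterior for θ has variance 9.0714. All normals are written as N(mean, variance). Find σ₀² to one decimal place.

σ₀² = 92.1

Posterior precision equals prior precision plus data precision: 1/σ_n² = 1/σ₀² + n/σ².
So 1/σ₀² = 1/9.0714 − 8/80.5 = 0.110237 − 0.099379 = 0.010858.
Hence σ₀² = 1/0.010858 ≈ 92.1.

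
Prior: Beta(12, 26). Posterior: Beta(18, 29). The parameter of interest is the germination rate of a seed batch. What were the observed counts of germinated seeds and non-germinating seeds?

Beta is conjugate to the binomial likelihood: posterior = Beta(a+s, b+f).
So s = 18 − 12 = 6 and f = 29 − 26 = 3.

6 germinated seeds and 3 non-germinating seeds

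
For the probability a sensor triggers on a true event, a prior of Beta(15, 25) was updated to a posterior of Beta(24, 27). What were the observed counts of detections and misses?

Under Beta–binomial conjugacy the posterior parameters are (a+s, b+f).
So s = 24 − 15 = 9 and f = 27 − 25 = 2.

9 detections and 2 misses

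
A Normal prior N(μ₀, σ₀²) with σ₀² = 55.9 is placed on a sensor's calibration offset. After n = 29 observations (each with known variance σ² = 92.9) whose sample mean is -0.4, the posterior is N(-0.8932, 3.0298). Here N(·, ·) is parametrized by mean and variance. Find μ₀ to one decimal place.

μ₀ = -9.5

The posterior mean is a precision-weighted average: μ_n = (τ₀μ₀ + τ_data·x̄)/(τ₀+τ_data), with τ₀=1/σ₀² and τ_data=n/σ².
Here τ₀ = 1/55.9 = 0.017889 and τ_data = 29/92.9 = 0.312164, so τ_n = 0.330053.
Rearranging for μ₀: μ₀ = (μ_n·τ_n − τ_data·x̄)/τ₀ = (-0.8932·0.330053 − 0.312164·-0.4) / 0.017889 = -0.169938/0.017889 ≈ -9.5.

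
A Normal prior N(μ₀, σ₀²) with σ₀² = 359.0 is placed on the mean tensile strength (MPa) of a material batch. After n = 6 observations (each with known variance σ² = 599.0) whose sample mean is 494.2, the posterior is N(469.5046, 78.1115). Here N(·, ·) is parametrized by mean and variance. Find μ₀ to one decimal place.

With known observation variance, the Normal–Normal posterior has precision τ_n = τ₀ + n/σ² and mean μ_n = (τ₀μ₀ + (n/σ²)x̄)/τ_n.
Here τ₀ = 1/359.0 = 0.002786 and τ_data = 6/599.0 = 0.010017, so τ_n = 0.012803.
Rearranging for μ₀: μ₀ = (μ_n·τ_n − τ_data·x̄)/τ₀ = (469.5046·0.012803 − 0.010017·494.2) / 0.002786 = 1.060666/0.002786 ≈ 380.7.

μ₀ = 380.7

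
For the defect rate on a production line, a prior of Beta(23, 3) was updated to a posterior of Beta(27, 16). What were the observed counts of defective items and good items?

4 defective items and 13 good items

A Beta(a, b) prior with s successes and f failures in binomial data gives a Beta(a+s, b+f) posterior.
So s = 27 − 23 = 4 and f = 16 − 3 = 13.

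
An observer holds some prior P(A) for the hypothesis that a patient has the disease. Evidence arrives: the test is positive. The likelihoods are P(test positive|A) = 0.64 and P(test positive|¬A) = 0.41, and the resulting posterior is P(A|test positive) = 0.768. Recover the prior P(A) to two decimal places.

P(A) = 0.68

In odds form, posterior odds = prior odds × likelihood ratio, so prior odds = posterior odds ÷ LR.
Posterior odds = 0.768/(1−0.768) = 3.3103. LR = 0.64/0.41 = 1.5610.
Prior odds = 3.3103/1.5610 = 2.1206, so P(A) = 2.1206/(1+2.1206) ≈ 0.68.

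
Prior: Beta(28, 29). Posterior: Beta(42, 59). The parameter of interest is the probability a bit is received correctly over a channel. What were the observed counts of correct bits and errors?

A Beta(α, β) prior with s successes and f failures in binomial data gives a Beta(α+s, β+f) posterior.
Match parameters: s=42−28=14, f=59−29=30.

14 correct bits and 30 errors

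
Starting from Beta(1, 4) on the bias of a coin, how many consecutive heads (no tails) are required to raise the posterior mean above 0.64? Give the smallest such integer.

After k heads and 0 tails the posterior is Beta(1+k, 4), with mean (1+k)/(1+4+k).
Set (1+k)/(5+k) > 0.64 and solve: k > (0.64·5 − 1)/(1 − 0.64) = 6.111.
The smallest integer exceeding 6.111 is 7, and checking k=7: (8)/(12) = 0.6667 > 0.64.

k = 7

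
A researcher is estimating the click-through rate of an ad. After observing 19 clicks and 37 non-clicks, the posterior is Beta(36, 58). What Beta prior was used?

A Beta(a, b) prior with s successes and f failures in binomial data gives a Beta(a+s, b+f) posterior.
So a = 36 − 19 = 17 and b = 58 − 37 = 21.

Beta(17, 21)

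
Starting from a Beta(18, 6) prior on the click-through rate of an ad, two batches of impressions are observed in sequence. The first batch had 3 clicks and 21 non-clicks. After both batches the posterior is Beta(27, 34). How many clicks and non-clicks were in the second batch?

6 clicks and 7 non-clicks

Sequential conjugate updates are equivalent to a single update on the pooled data, so total successes = posterior α − prior α and total failures = posterior β − prior β.
Total across both batches: 27−18=9 clicks, 34−6=28 non-clicks.
Subtract the first batch: 9−3=6 clicks and 28−21=7 non-clicks.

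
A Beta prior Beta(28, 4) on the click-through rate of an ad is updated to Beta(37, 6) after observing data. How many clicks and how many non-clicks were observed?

Beta is conjugate to the binomial likelihood: posterior = Beta(α+s, β+f).
Match parameters: s=37−28=9, f=6−4=2.

9 clicks and 2 non-clicks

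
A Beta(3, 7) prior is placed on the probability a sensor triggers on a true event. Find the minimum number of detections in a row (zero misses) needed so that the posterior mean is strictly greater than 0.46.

k = 3

After k detections and 0 misses the posterior is Beta(3+k, 7), with mean (3+k)/(3+7+k).
Set (3+k)/(10+k) > 0.46 and solve: k > (0.46·10 − 3)/(1 − 0.46) = 2.963.
The smallest integer exceeding 2.963 is 3, and checking k=3: (6)/(13) = 0.4615 > 0.46.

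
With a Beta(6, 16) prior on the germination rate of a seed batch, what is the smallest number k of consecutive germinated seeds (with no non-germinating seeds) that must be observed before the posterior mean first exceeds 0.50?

k = 11

After k germinated seeds and 0 non-germinating seeds the posterior is Beta(6+k, 16), with mean (6+k)/(6+16+k).
Set (6+k)/(22+k) > 0.50 and solve: k > (0.50·22 − 6)/(1 − 0.50) = 10.000.
The smallest integer exceeding 10.000 is 11, and checking k=11: (17)/(33) = 0.5152 > 0.50.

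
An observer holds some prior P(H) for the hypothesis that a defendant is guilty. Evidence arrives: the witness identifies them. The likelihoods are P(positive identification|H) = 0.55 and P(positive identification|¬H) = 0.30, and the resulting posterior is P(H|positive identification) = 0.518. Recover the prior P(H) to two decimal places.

In odds form, posterior odds = prior odds × likelihood ratio, so prior odds = posterior odds ÷ LR.
Posterior odds = 0.518/(1−0.518) = 1.0747. LR = 0.55/0.30 = 1.8333.
Prior odds = 1.0747/1.8333 = 0.5862, so P(H) = 0.5862/(1+0.5862) ≈ 0.37.

P(H) = 0.37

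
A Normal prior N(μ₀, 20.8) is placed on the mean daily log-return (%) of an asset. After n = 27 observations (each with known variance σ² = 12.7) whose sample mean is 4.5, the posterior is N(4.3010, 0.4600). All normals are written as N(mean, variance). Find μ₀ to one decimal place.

With known observation variance, the Normal–Normal posterior has precision τ_n = τ₀ + n/σ² and mean μ_n = (τ₀μ₀ + (n/σ²)x̄)/τ_n.
Here τ₀ = 1/20.8 = 0.048077 and τ_data = 27/12.7 = 2.125984, so τ_n = 2.174061.
Rearranging for μ₀: μ₀ = (μ_n·τ_n − τ_data·x̄)/τ₀ = (4.3010·2.174061 − 2.125984·4.5) / 0.048077 = -0.216292/0.048077 ≈ -4.5.

μ₀ = -4.5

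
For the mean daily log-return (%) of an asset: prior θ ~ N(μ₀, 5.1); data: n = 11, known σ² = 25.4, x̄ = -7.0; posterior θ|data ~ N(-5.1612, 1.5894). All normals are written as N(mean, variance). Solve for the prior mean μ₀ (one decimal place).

With known observation variance, the Normal–Normal posterior has precision τ_n = τ₀ + n/σ² and mean μ_n = (τ₀μ₀ + (n/σ²)x̄)/τ_n.
Here τ₀ = 1/5.1 = 0.196078 and τ_data = 11/25.4 = 0.433071, so τ_n = 0.629149.
Rearranging for μ₀: μ₀ = (μ_n·τ_n − τ_data·x̄)/τ₀ = (-5.1612·0.629149 − 0.433071·-7.0) / 0.196078 = -0.215667/0.196078 ≈ -1.1.

μ₀ = -1.1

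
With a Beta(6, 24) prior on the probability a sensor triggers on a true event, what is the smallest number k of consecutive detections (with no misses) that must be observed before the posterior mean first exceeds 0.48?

After k detections and 0 misses the posterior is Beta(6+k, 24), with mean (6+k)/(6+24+k).
Set (6+k)/(30+k) > 0.48 and solve: k > (0.48·30 − 6)/(1 − 0.48) = 16.154.
The smallest integer exceeding 16.154 is 17.

k = 17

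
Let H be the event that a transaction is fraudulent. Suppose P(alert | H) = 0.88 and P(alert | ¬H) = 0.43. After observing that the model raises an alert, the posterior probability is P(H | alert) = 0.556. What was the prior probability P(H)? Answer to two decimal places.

Bayes' rule in odds form gives O(H|E) = O(H)·[P(E|H)/P(E|¬H)], hence O(H) = O(H|E)/LR.
Posterior odds = 0.556/(1−0.556) = 1.2523. LR = 0.88/0.43 = 2.0465.
Prior odds = 1.2523/2.0465 = 0.6119, so P(H) = 0.6119/(1+0.6119) ≈ 0.38.

P(H) = 0.38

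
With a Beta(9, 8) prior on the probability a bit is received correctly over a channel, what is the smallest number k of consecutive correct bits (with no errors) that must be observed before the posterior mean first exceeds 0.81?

After k correct bits and 0 errors the posterior is Beta(9+k, 8), with mean (9+k)/(9+8+k).
Set (9+k)/(17+k) > 0.81 and solve: k > (0.81·17 − 9)/(1 − 0.81) = 25.105.
The smallest integer exceeding 25.105 is 26, and checking k=26: (35)/(43) = 0.8140 > 0.81.

k = 26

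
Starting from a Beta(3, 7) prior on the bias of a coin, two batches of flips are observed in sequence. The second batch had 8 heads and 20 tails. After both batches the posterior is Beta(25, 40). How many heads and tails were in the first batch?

Sequential conjugate updates are equivalent to a single update on the pooled data, so total successes = posterior α − prior α and total failures = posterior β − prior β.
Total across both batches: 25−3=22 heads, 40−7=33 tails.
Subtract the second batch: 22−8=14 heads and 33−20=13 tails.

14 heads and 13 tails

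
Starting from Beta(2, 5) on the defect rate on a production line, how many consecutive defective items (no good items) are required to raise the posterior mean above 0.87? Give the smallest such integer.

After k defective items and 0 good items the posterior is Beta(2+k, 5), with mean (2+k)/(2+5+k).
Set (2+k)/(7+k) > 0.87 and solve: k > (0.87·7 − 2)/(1 − 0.87) = 31.462.
The smallest integer exceeding 31.462 is 32.

k = 32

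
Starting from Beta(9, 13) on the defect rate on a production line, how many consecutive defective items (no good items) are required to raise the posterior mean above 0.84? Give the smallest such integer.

After k defective items and 0 good items the posterior is Beta(9+k, 13), with mean (9+k)/(9+13+k).
Set (9+k)/(22+k) > 0.84 and solve: k > (0.84·22 − 9)/(1 − 0.84) = 59.250.
The smallest integer exceeding 59.250 is 60.

k = 60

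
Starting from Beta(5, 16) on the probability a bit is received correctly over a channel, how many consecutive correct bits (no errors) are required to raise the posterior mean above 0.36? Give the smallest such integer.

k = 5

After k correct bits and 0 errors the posterior is Beta(5+k, 16), with mean (5+k)/(5+16+k).
Set (5+k)/(21+k) > 0.36 and solve: k > (0.36·21 − 5)/(1 − 0.36) = 4.000.
The smallest integer exceeding 4.000 is 5, and checking k=5: (10)/(26) = 0.3846 > 0.36.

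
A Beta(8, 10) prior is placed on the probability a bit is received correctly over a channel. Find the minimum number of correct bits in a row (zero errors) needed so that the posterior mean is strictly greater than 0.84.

After k correct bits and 0 errors the posterior is Beta(8+k, 10), with mean (8+k)/(8+10+k).
Set (8+k)/(18+k) > 0.84 and solve: k > (0.84·18 − 8)/(1 − 0.84) = 44.500.
The smallest integer exceeding 44.500 is 45, and checking k=45: (53)/(63) = 0.8413 > 0.84.

k = 45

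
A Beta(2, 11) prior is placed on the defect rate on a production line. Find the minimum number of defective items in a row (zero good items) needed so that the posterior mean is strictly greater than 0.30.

After k defective items and 0 good items the posterior is Beta(2+k, 11), with mean (2+k)/(2+11+k).
Set (2+k)/(13+k) > 0.30 and solve: k > (0.30·13 − 2)/(1 − 0.30) = 2.714.
The smallest integer exceeding 2.714 is 3.

k = 3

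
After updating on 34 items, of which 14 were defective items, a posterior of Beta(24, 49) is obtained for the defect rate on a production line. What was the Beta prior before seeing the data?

Beta(10, 29)

A Beta(a, b) prior with s successes and f failures in binomial data gives a Beta(a+s, b+f) posterior.
So a = 24 − 14 = 10 and b = 49 − 20 = 29.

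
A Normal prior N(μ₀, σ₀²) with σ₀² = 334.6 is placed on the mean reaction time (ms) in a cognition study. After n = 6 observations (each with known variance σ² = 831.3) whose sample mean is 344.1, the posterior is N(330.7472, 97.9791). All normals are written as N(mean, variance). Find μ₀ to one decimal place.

μ₀ = 298.5

The posterior mean is a precision-weighted average: μ_n = (τ₀μ₀ + τ_data·x̄)/(τ₀+τ_data), with τ₀=1/σ₀² and τ_data=n/σ².
Here τ₀ = 1/334.6 = 0.002989 and τ_data = 6/831.3 = 0.007218, so τ_n = 0.010207.
Rearranging for μ₀: μ₀ = (μ_n·τ_n − τ_data·x̄)/τ₀ = (330.7472·0.010207 − 0.007218·344.1) / 0.002989 = 0.892223/0.002989 ≈ 298.5.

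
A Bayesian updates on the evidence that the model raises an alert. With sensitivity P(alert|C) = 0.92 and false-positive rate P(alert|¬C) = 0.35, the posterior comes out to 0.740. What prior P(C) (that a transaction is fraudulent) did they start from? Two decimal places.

P(C) = 0.52

In odds form, posterior odds = prior odds × likelihood ratio, so prior odds = posterior odds ÷ LR.
Posterior odds = 0.740/(1−0.740) = 2.8462. LR = 0.92/0.35 = 2.6286.
Prior odds = 2.8462/2.6286 = 1.0828, so P(C) = 1.0828/(1+1.0828) ≈ 0.52.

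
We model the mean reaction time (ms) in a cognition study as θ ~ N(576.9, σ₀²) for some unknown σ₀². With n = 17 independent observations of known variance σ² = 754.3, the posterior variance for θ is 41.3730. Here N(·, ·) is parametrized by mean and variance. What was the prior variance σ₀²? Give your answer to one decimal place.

For the Normal–Normal model with known σ², precisions add: τ_n = τ₀ + n/σ².
So 1/σ₀² = 1/41.3730 − 17/754.3 = 0.024170 − 0.022537 = 0.001633.
Hence σ₀² = 1/0.001633 ≈ 612.4.

σ₀² = 612.4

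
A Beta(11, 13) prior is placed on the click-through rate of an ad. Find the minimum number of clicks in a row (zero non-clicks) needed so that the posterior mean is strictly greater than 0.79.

k = 38

After k clicks and 0 non-clicks the posterior is Beta(11+k, 13), with mean (11+k)/(11+13+k).
Set (11+k)/(24+k) > 0.79 and solve: k > (0.79·24 − 11)/(1 − 0.79) = 37.905.
The smallest integer exceeding 37.905 is 38, and checking k=38: (49)/(62) = 0.7903 > 0.79.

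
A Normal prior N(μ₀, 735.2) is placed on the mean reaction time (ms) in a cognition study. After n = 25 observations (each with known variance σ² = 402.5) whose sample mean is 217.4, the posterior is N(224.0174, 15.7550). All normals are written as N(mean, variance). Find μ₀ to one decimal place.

The posterior mean is a precision-weighted average: μ_n = (τ₀μ₀ + τ_data·x̄)/(τ₀+τ_data), with τ₀=1/σ₀² and τ_data=n/σ².
Here τ₀ = 1/735.2 = 0.001360 and τ_data = 25/402.5 = 0.062112, so τ_n = 0.063472.
Rearranging for μ₀: μ₀ = (μ_n·τ_n − τ_data·x̄)/τ₀ = (224.0174·0.063472 − 0.062112·217.4) / 0.001360 = 0.715684/0.001360 ≈ 526.2.

μ₀ = 526.2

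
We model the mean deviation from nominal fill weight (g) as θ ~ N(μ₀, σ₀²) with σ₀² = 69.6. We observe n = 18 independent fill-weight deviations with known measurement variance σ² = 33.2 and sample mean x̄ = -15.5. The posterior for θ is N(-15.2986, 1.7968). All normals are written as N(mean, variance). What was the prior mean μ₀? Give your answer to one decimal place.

The posterior mean is a precision-weighted average: μ_n = (τ₀μ₀ + τ_data·x̄)/(τ₀+τ_data), with τ₀=1/σ₀² and τ_data=n/σ².
Here τ₀ = 1/69.6 = 0.014368 and τ_data = 18/33.2 = 0.542169, so τ_n = 0.556537.
Rearranging for μ₀: μ₀ = (μ_n·τ_n − τ_data·x̄)/τ₀ = (-15.2986·0.556537 − 0.542169·-15.5) / 0.014368 = -0.110617/0.014368 ≈ -7.7.

μ₀ = -7.7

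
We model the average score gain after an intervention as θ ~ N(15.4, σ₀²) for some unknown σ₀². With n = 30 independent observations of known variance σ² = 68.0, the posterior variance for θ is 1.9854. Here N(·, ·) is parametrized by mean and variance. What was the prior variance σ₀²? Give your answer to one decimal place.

σ₀² = 16.0

For the Normal–Normal model with known σ², precisions add: τ_n = τ₀ + n/σ².
So 1/σ₀² = 1/1.9854 − 30/68.0 = 0.503677 − 0.441176 = 0.062501.
Hence σ₀² = 1/0.062501 ≈ 16.0.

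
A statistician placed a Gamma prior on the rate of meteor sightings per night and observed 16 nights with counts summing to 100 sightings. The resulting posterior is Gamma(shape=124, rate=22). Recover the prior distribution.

A Gamma(α, β) prior (rate parametrization) on a Poisson rate with n observations summing to S gives posterior Gamma(α+S, β+n).
So α = 124 − 100 = 24 and β = 22 − 16 = 6.

Gamma(shape=24, rate=6)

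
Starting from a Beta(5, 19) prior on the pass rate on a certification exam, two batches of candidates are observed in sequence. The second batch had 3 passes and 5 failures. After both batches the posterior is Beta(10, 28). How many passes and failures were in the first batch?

Sequential conjugate updates are equivalent to a single update on the pooled data, so total successes = posterior α − prior α and total failures = posterior β − prior β.
Total across both batches: 10−5=5 passes, 28−19=9 failures.
Subtract the second batch: 5−3=2 passes and 9−5=4 failures.

2 passes and 4 failures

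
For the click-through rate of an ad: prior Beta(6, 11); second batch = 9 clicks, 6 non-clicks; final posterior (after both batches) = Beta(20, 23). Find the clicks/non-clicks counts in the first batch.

5 clicks and 6 non-clicks

Because Beta–binomial updating is additive in the counts, the combined data contributed (α_post−α_prior, β_post−β_prior) successes and failures.
Total across both batches: 20−6=14 clicks, 23−11=12 non-clicks.
Subtract the second batch: 14−9=5 clicks and 12−6=6 non-clicks.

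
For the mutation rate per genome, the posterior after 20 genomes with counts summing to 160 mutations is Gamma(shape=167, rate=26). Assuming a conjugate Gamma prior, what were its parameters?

Gamma–Poisson conjugacy: posterior shape = α + Σxᵢ, posterior rate = β + n.
So α = 167 − 160 = 7 and β = 26 − 20 = 6.

Gamma(shape=7, rate=6)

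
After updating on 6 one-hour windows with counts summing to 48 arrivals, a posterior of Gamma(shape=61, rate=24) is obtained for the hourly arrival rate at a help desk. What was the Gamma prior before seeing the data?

Gamma(shape=13, rate=18)

A Gamma(α, β) prior (rate parametrization) on a Poisson rate with n observations summing to S gives posterior Gamma(α+S, β+n).
So α = 61 − 48 = 13 and β = 24 − 6 = 18.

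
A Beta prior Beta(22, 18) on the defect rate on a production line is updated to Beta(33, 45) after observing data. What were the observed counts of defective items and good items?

11 defective items and 27 good items

A Beta(a, b) prior with s successes and f failures in binomial data gives a Beta(a+s, b+f) posterior.
So s = 33 − 22 = 11 and f = 45 − 18 = 27.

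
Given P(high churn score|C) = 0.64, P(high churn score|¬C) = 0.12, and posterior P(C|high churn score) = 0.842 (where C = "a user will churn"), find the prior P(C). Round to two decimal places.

P(C) = 0.50

Bayes' rule in odds form gives O(C|E) = O(C)·[P(E|C)/P(E|¬C)], hence O(C) = O(C|E)/LR.
Posterior odds = 0.842/(1−0.842) = 5.3291. LR = 0.64/0.12 = 5.3333.
Prior odds = 5.3291/5.3333 = 0.9992, so P(C) = 0.9992/(1+0.9992) ≈ 0.50.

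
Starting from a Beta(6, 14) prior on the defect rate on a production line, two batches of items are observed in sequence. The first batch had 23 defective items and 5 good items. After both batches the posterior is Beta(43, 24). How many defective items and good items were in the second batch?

14 defective items and 5 good items

Sequential conjugate updates are equivalent to a single update on the pooled data, so total successes = posterior α − prior α and total failures = posterior β − prior β.
Total across both batches: 43−6=37 defective items, 24−14=10 good items.
Subtract the first batch: 37−23=14 defective items and 10−5=5 good items.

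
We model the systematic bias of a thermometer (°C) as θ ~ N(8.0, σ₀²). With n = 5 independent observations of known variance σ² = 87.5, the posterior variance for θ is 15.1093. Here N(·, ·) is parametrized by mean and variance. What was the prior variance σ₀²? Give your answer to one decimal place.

Posterior precision equals prior precision plus data precision: 1/σ_n² = 1/σ₀² + n/σ².
So 1/σ₀² = 1/15.1093 − 5/87.5 = 0.066184 − 0.057143 = 0.009041.
Hence σ₀² = 1/0.009041 ≈ 110.6.

σ₀² = 110.6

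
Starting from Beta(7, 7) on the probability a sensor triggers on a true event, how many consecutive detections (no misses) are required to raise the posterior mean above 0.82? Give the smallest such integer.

After k detections and 0 misses the posterior is Beta(7+k, 7), with mean (7+k)/(7+7+k).
Set (7+k)/(14+k) > 0.82 and solve: k > (0.82·14 − 7)/(1 − 0.82) = 24.889.
The smallest integer exceeding 24.889 is 25.

k = 25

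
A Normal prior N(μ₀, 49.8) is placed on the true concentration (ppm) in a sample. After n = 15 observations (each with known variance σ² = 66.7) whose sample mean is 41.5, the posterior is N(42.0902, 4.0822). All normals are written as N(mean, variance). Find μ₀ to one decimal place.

μ₀ = 48.7

With known observation variance, the Normal–Normal posterior has precision τ_n = τ₀ + n/σ² and mean μ_n = (τ₀μ₀ + (n/σ²)x̄)/τ_n.
Here τ₀ = 1/49.8 = 0.020080 and τ_data = 15/66.7 = 0.224888, so τ_n = 0.244968.
Rearranging for μ₀: μ₀ = (μ_n·τ_n − τ_data·x̄)/τ₀ = (42.0902·0.244968 − 0.224888·41.5) / 0.020080 = 0.977900/0.020080 ≈ 48.7.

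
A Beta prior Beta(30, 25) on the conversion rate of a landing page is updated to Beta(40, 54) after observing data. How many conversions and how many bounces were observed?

10 conversions and 29 bounces

A Beta(α, β) prior with s successes and f failures in binomial data gives a Beta(α+s, β+f) posterior.
So s = 40 − 30 = 10 and f = 54 − 25 = 29.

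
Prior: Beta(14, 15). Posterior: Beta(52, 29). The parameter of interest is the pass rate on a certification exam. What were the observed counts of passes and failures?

38 passes and 14 failures

A Beta(a, b) prior with s successes and f failures in binomial data gives a Beta(a+s, b+f) posterior.
So s = 52 − 14 = 38 and f = 29 − 15 = 14.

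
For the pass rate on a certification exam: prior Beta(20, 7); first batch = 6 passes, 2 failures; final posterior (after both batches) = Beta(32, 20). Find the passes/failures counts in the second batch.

6 passes and 11 failures

Because Beta–binomial updating is additive in the counts, the combined data contributed (α_post−α_prior, β_post−β_prior) successes and failures.
Total across both batches: 32−20=12 passes, 20−7=13 failures.
Subtract the first batch: 12−6=6 passes and 13−2=11 failures.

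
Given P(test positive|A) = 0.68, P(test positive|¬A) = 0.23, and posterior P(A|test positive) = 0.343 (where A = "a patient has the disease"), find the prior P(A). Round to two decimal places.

Bayes' rule in odds form gives O(A|E) = O(A)·[P(E|A)/P(E|¬A)], hence O(A) = O(A|E)/LR.
Posterior odds = 0.343/(1−0.343) = 0.5221. LR = 0.68/0.23 = 2.9565.
Prior odds = 0.5221/2.9565 = 0.1766, so P(A) = 0.1766/(1+0.1766) ≈ 0.15.

P(A) = 0.15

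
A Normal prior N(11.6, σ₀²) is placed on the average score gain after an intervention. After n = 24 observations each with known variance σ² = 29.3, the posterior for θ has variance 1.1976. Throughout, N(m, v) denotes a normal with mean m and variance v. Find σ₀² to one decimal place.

For the Normal–Normal model with known σ², precisions add: τ_n = τ₀ + n/σ².
So 1/σ₀² = 1/1.1976 − 24/29.3 = 0.835003 − 0.819113 = 0.015890.
Hence σ₀² = 1/0.015890 ≈ 62.9.

σ₀² = 62.9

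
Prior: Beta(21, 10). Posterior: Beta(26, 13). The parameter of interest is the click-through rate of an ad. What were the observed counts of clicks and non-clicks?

5 clicks and 3 non-clicks

A Beta(a, b) prior with s successes and f failures in binomial data gives a Beta(a+s, b+f) posterior.
Match parameters: s=26−21=5, f=13−10=3.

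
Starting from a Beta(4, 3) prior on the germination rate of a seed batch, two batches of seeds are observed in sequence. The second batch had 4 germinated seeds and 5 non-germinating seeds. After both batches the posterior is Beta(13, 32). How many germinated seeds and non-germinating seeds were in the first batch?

Because Beta–binomial updating is additive in the counts, the combined data contributed (α_post−α_prior, β_post−β_prior) successes and failures.
Total across both batches: 13−4=9 germinated seeds, 32−3=29 non-germinating seeds.
Subtract the second batch: 9−4=5 germinated seeds and 29−5=24 non-germinating seeds.

5 germinated seeds and 24 non-germinating seeds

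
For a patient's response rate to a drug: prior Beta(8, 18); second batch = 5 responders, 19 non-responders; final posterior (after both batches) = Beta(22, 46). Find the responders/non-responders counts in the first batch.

9 responders and 9 non-responders

Sequential conjugate updates are equivalent to a single update on the pooled data, so total successes = posterior α − prior α and total failures = posterior β − prior β.
Total across both batches: 22−8=14 responders, 46−18=28 non-responders.
Subtract the second batch: 14−5=9 responders and 28−19=9 non-responders.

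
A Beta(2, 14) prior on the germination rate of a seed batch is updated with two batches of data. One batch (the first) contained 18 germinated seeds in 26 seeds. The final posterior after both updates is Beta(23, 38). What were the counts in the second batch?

3 germinated seeds and 16 non-germinating seeds

Sequential conjugate updates are equivalent to a single update on the pooled data, so total successes = posterior α − prior α and total failures = posterior β − prior β.
Total across both batches: 23−2=21 germinated seeds, 38−14=24 non-germinating seeds.
Subtract the first batch: 21−18=3 germinated seeds and 24−8=16 non-germinating seeds.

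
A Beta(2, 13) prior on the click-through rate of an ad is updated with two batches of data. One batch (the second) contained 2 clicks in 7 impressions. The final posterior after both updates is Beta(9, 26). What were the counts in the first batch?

Sequential conjugate updates are equivalent to a single update on the pooled data, so total successes = posterior α − prior α and total failures = posterior β − prior β.
Total across both batches: 9−2=7 clicks, 26−13=13 non-clicks.
Subtract the second batch: 7−2=5 clicks and 13−5=8 non-clicks.

5 clicks and 8 non-clicks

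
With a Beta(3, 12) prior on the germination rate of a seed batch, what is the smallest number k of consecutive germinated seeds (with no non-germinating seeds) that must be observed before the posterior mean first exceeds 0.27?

After k germinated seeds and 0 non-germinating seeds the posterior is Beta(3+k, 12), with mean (3+k)/(3+12+k).
Set (3+k)/(15+k) > 0.27 and solve: k > (0.27·15 − 3)/(1 − 0.27) = 1.438.
The smallest integer exceeding 1.438 is 2.

k = 2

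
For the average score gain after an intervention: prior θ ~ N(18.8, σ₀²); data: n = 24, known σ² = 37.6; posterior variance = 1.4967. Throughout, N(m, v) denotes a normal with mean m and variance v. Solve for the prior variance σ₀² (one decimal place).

σ₀² = 33.5

Posterior precision equals prior precision plus data precision: 1/σ_n² = 1/σ₀² + n/σ².
So 1/σ₀² = 1/1.4967 − 24/37.6 = 0.668137 − 0.638298 = 0.029839.
Hence σ₀² = 1/0.029839 ≈ 33.5.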